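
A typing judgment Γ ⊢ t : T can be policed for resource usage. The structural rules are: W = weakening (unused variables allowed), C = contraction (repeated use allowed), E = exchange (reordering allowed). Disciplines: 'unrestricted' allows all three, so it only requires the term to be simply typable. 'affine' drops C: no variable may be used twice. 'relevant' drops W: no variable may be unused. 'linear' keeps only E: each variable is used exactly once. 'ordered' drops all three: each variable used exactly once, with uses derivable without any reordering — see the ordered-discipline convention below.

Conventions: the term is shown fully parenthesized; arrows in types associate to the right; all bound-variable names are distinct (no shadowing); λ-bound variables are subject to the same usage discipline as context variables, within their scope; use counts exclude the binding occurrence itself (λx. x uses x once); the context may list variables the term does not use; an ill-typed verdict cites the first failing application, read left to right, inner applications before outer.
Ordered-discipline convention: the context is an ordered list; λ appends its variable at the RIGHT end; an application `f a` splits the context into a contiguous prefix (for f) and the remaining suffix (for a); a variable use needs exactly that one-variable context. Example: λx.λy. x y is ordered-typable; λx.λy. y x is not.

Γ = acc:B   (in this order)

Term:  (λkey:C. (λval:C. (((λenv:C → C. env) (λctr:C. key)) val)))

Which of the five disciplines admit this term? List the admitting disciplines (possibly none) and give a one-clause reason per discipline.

admitted by: affine, unrestricted
usage: acc ×0, key [bound] ×1, val [bound] ×1, env [bound] ×1, ctr [bound] ×0
uses in reading order: env, key, val
typing: well-typed — term : C → C → C
ordered ✗ (acc, ctr never used (weakening))
linear ✗ (acc, ctr never used (weakening))
affine ✓ (no duplicate uses among acc, key, val, env, ctr)
relevant ✗ (acc, ctr never used (weakening))
unrestricted ✓ (typability at C → C → C is all that's needed)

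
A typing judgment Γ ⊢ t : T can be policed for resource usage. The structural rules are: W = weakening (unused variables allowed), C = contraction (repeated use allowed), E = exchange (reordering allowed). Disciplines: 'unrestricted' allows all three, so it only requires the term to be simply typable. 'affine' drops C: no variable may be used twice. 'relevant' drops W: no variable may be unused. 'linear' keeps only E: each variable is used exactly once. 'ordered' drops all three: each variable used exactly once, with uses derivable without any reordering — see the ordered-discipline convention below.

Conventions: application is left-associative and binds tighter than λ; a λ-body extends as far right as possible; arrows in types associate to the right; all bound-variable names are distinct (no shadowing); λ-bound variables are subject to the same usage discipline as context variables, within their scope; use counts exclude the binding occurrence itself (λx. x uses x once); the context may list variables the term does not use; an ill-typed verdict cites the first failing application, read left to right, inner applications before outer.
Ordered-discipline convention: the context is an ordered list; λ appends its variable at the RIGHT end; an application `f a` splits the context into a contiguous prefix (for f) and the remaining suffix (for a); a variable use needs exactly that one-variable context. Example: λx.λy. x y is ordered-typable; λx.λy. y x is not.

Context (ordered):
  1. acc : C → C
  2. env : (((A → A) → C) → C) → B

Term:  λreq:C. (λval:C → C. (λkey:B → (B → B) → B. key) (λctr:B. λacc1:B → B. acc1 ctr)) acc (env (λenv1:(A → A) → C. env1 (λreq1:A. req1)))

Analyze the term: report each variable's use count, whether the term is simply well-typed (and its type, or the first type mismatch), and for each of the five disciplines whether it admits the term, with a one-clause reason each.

counts: acc ×1, env ×1, req (λ-bound) ×0, val (λ-bound) ×0, key (λ-bound) ×1, ctr (λ-bound) ×1, acc1 (λ-bound) ×1, env1 (λ-bound) ×1, req1 (λ-bound) ×1
use order (left to right): key, acc1, ctr, acc, env, env1, req1
typing: the term checks, with type C → (B → B) → B
ordered: ✗ — needs weakening: req, val unused
linear: ✗ — needs weakening: req, val unused
affine: ✓ — no duplicate uses among acc, env, req, val, key, ctr, acc1, env1, req1
relevant: ✗ — needs weakening: req, val unused
unrestricted: ✓ — type-checks (C → (B → B) → B) and nothing is barred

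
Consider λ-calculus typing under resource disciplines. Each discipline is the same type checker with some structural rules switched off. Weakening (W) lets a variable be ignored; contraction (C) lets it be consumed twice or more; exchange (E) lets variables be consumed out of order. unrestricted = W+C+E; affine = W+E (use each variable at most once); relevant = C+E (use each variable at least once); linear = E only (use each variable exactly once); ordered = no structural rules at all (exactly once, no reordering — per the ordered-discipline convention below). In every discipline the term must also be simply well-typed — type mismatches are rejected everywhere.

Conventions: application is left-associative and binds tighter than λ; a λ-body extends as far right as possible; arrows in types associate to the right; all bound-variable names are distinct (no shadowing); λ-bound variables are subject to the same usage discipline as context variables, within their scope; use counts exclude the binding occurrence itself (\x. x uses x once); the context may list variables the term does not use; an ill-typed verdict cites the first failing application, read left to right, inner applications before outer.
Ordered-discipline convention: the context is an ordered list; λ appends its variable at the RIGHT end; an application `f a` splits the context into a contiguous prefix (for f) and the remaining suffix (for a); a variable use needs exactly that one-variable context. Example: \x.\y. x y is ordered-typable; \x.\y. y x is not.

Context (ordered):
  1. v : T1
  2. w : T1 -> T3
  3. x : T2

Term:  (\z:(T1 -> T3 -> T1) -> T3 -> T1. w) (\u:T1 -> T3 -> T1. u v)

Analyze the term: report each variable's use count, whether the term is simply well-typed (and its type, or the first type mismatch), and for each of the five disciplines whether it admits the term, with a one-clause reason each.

use counts: v: 1, w: 1, x: 0, z [bound]: 0, u [bound]: 1
left-to-right use order: w, u, v
typing: the term checks, with type T1 -> T3
ordered: ✗, x, z never used (weakening)
linear: ✗, x, z never used (weakening)
affine: ✓, v, w, x, z, u: no repeats, contraction unneeded
relevant: ✗, x, z never used (weakening)
unrestricted: ✓, type-checks (T1 -> T3) and nothing is barred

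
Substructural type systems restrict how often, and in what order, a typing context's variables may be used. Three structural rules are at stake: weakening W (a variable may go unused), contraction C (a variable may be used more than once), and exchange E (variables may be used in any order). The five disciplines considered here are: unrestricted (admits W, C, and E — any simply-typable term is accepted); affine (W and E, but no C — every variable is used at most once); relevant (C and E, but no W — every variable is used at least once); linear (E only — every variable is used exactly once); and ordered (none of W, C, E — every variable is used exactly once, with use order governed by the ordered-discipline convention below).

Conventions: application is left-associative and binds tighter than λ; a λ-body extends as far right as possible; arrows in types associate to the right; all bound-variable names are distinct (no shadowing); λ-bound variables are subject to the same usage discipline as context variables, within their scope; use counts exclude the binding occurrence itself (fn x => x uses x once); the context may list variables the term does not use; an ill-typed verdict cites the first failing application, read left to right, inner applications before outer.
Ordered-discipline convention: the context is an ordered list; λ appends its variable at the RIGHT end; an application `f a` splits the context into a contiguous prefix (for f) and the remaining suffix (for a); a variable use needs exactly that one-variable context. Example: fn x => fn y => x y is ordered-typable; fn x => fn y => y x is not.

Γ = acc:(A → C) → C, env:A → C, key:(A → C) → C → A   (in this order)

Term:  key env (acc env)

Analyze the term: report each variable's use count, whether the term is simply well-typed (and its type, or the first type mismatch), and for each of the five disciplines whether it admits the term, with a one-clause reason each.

use counts: acc: 1×; env: 2×; key: 1×
order of uses: key, env, acc, env
typing: the term checks, with type A
ordered: ✗ — env ×2 used more than once (contraction)
linear: ✗ — env ×2 used more than once (contraction)
affine: ✗ — env ×2 used more than once (contraction)
relevant: ✓ — acc, env, key: all used, weakening unneeded
unrestricted: ✓ — type-checks (A) and nothing is barred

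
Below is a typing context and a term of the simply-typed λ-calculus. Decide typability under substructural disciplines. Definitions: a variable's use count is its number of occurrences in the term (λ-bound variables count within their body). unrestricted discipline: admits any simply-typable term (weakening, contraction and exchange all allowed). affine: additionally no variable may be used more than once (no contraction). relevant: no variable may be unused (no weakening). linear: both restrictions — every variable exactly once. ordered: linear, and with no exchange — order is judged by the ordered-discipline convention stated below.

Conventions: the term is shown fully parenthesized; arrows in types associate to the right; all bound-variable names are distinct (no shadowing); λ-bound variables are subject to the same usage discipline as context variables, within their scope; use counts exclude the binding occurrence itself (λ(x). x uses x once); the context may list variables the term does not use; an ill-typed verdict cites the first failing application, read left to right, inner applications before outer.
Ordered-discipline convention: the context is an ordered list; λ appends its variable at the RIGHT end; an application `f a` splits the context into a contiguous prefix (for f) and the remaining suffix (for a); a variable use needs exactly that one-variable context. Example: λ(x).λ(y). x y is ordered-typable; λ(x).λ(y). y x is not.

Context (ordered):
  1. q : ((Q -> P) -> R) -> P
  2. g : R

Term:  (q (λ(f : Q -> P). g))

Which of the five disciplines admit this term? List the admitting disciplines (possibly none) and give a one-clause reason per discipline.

accepted by: affine, unrestricted
variable uses: q=1, g=1, f (bound)=0
left-to-right use order: q, g
typing: the term checks, with type P
ordered: ✗ — unused: f — weakening required
linear: ✗ — unused: f — weakening required
affine: ✓ — none of q, g, f used more than once
relevant: ✗ — unused: f — weakening required
unrestricted: ✓ — simply typable at P; W, C, E all held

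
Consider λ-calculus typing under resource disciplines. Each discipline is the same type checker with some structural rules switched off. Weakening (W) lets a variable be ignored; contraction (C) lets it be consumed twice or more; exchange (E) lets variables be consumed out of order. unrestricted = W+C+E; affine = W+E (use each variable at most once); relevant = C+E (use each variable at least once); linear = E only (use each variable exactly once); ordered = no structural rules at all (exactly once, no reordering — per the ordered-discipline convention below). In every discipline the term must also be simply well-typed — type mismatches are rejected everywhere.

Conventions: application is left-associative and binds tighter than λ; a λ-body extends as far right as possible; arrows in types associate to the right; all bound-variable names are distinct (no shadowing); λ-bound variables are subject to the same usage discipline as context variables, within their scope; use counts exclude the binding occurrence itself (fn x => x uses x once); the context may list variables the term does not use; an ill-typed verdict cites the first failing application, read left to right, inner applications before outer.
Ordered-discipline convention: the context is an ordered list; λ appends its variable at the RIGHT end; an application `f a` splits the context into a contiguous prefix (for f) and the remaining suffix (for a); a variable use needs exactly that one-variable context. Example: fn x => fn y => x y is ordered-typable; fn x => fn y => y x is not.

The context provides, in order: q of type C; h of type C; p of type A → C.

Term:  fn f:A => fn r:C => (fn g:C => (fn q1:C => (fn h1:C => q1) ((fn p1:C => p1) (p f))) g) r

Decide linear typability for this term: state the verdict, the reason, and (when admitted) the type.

no — q, h, h1 never used (weakening)
variable uses: q: 0×, h: 0×, p: 1×, f [bound]: 1×, r [bound]: 1×, g [bound]: 1×, q1 [bound]: 1×, h1 [bound]: 0×, p1 [bound]: 1×
left-to-right use order: q1, p1, p, f, g, r
typing: ✓ — A → C → C
summary: ordered ✗, linear ✗, affine ✓, relevant ✗, unrestricted ✓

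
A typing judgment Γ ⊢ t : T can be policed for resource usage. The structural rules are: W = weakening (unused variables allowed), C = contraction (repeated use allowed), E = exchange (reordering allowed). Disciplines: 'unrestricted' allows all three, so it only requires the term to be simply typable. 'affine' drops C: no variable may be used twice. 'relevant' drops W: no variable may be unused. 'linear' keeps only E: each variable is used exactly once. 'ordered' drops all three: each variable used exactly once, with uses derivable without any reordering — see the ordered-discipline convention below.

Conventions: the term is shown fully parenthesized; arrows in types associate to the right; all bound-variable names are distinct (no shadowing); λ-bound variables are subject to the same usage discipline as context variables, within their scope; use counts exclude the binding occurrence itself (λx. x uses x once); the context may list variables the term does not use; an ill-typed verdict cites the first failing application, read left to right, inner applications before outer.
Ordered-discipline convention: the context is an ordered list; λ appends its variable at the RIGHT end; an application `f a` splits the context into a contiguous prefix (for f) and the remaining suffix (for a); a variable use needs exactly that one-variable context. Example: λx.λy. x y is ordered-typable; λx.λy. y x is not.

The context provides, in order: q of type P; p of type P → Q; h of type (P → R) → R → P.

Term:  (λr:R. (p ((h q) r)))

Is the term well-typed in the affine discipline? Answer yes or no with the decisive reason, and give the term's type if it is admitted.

no — a type mismatch blocks all five
use counts: q: 1×, p: 1×, h: 1×, r (bound): 1×
uses in reading order: p, h, q, r
typing: ill-typed: an argument P mismatches the expected P → R
all disciplines: ordered ✗ | linear ✗ | affine ✗ | relevant ✗ | unrestricted ✗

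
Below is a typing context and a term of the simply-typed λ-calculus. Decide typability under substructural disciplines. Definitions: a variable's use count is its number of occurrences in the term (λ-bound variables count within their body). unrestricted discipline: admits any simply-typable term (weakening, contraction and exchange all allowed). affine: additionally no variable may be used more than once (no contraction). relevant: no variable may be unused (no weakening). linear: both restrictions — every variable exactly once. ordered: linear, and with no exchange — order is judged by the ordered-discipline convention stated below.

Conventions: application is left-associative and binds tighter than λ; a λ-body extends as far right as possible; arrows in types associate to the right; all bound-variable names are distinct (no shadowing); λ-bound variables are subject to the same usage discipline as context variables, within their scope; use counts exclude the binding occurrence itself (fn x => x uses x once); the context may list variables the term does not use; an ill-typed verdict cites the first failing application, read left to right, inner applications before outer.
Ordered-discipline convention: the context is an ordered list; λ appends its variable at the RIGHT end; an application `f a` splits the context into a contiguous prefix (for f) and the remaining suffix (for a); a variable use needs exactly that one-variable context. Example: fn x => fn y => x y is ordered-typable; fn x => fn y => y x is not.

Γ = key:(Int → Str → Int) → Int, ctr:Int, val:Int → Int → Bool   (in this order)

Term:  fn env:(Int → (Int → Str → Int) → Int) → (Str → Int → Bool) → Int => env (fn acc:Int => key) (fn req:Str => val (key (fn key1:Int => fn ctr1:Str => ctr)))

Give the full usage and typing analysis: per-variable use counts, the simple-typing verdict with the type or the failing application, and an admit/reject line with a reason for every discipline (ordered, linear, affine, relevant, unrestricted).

variable uses: key: 2; ctr: 1; val: 1; env (λ-bound): 1; acc (λ-bound): 0; req (λ-bound): 0; key1 (λ-bound): 0; ctr1 (λ-bound): 0
left-to-right use order: env, key, val, key, ctr
typing: well-typed — term : ((Int → (Int → Str → Int) → Int) → (Str → Int → Bool) → Int) → Int
ordered ✗ (uses contraction: key ×2; unused: acc, req, key1, ctr1 — weakening required)
linear ✗ (uses contraction: key ×2; unused: acc, req, key1, ctr1 — weakening required)
affine ✗ (uses contraction: key ×2)
relevant ✗ (unused: acc, req, key1, ctr1 — weakening required)
unrestricted ✓ (typability at ((Int → (Int → Str → Int) → Int) → (Str → Int → Bool) → Int) → Int is all that's needed)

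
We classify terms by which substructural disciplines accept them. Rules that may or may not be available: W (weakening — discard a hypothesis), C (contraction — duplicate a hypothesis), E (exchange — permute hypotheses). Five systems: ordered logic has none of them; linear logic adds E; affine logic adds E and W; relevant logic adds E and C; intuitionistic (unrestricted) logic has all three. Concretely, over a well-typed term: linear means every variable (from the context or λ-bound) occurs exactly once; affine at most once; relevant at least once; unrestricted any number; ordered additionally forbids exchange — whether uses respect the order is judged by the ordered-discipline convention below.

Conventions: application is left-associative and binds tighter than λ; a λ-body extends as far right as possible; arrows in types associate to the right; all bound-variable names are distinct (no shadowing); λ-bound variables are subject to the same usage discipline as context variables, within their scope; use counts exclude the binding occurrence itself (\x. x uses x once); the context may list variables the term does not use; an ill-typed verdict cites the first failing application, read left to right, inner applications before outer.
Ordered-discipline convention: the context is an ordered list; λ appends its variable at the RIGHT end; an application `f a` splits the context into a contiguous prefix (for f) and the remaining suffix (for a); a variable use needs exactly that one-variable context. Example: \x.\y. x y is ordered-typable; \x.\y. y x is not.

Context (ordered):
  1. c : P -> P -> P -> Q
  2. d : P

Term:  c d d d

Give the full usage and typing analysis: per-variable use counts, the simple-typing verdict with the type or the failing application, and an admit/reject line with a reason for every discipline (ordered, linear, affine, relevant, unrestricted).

usage: c ×1; d ×3
left-to-right use order: c, d, d, d
typing: the term checks, with type Q
ordered: ✗, uses contraction: d ×3
linear: ✗, uses contraction: d ×3
affine: ✗, uses contraction: d ×3
relevant: ✓, c, d: all used, weakening unneeded
unrestricted: ✓, type-checks (Q) and nothing is barred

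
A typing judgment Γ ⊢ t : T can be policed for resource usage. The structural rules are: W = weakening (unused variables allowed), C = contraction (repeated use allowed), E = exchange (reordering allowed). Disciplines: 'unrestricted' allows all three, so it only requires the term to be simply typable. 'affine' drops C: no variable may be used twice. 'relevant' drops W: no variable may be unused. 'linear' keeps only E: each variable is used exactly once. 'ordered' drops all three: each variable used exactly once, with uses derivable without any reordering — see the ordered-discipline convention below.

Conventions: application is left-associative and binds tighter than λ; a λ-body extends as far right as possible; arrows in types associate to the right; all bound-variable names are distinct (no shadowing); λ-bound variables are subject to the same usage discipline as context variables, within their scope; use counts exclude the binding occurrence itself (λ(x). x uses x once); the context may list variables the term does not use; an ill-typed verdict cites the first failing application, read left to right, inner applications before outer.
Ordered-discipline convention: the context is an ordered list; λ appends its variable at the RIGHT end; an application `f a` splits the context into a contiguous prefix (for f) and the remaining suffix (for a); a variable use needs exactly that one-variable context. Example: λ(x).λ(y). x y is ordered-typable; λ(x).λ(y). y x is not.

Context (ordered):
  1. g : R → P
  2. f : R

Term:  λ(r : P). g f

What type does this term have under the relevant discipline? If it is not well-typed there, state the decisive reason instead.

not well-typed under relevant — unused: r — weakening required
variable uses: g: 1×; f: 1×; r [bound]: 0×
order of uses: g, f
typing: well-typed at P → P
per-discipline verdicts: ordered ✗ | linear ✗ | affine ✓ | relevant ✗ | unrestricted ✓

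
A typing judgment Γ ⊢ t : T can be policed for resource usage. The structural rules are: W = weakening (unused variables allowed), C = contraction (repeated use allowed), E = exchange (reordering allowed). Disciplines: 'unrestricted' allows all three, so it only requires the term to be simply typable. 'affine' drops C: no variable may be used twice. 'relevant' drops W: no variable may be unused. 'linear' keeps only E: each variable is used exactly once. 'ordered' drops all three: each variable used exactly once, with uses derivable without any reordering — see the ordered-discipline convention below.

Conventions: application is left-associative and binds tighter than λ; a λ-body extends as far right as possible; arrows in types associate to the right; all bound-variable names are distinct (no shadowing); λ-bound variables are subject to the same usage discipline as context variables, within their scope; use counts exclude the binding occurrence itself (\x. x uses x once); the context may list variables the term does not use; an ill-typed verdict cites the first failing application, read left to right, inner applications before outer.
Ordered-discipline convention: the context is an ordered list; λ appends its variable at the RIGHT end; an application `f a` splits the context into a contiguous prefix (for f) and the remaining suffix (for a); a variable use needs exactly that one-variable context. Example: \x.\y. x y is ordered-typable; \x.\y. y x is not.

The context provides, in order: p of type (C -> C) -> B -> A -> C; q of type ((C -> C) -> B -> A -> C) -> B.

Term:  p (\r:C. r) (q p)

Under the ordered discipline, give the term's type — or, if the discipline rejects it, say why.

not well-typed under ordered — repeated use of p ×2
counts: p: 2×, q: 1×, r [bound]: 1×
left-to-right use order: p, r, q, p
typing: well-typed at A -> C
summary: ordered ✗ | linear ✗ | affine ✗ | relevant ✓ | unrestricted ✓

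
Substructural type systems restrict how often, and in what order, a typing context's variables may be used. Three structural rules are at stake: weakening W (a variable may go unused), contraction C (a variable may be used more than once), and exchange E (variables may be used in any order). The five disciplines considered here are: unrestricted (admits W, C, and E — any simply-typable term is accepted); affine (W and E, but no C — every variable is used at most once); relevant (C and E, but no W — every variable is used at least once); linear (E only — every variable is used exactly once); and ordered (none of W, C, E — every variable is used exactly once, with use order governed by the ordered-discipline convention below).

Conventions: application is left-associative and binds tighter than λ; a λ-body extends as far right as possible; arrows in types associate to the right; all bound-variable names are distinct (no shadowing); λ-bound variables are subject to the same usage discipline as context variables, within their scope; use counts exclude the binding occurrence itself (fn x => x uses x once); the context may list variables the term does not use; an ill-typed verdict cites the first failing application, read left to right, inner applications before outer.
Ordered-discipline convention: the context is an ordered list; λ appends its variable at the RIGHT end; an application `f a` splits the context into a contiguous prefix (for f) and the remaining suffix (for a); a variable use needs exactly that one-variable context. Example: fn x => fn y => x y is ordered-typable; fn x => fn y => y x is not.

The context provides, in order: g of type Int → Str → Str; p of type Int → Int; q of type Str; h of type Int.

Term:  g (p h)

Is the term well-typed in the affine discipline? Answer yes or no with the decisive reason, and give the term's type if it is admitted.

yes — none of g, p, q, h used more than once; term : Str → Str
use counts: g: 1×; p: 1×; q: 0×; h: 1×
order of uses: g, p, h
typing: well-typed — term : Str → Str
all disciplines: ordered ✗, linear ✗, affine ✓, relevant ✗, unrestricted ✓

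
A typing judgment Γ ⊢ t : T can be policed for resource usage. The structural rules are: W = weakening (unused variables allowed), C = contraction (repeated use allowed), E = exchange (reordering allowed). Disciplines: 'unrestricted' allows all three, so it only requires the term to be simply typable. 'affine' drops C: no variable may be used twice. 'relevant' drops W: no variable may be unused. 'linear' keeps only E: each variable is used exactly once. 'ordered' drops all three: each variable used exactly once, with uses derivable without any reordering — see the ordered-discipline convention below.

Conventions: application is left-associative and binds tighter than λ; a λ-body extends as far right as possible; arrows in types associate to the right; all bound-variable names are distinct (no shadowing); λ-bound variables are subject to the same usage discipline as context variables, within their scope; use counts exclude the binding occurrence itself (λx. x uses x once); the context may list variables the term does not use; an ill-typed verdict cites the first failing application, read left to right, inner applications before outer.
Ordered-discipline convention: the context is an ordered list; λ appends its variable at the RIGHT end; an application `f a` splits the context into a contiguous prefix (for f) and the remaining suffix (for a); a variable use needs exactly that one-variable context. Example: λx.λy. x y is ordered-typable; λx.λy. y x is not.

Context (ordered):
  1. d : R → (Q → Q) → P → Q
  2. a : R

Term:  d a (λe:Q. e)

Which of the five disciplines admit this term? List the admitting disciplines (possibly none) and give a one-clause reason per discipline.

admitting disciplines: ordered, linear, affine, relevant, unrestricted
counts: d=1; a=1; e (bound)=1
use order (left to right): d, a, e
typing: well-typed — term : P → Q
ordered: ✓, one use each (d, a, e); ordered split holds
linear: ✓, single use per variable (d, a, e)
affine: ✓, no duplicate uses among d, a, e
relevant: ✓, at least one use each (d, a, e)
unrestricted: ✓, simply typable at P → Q; W, C, E all held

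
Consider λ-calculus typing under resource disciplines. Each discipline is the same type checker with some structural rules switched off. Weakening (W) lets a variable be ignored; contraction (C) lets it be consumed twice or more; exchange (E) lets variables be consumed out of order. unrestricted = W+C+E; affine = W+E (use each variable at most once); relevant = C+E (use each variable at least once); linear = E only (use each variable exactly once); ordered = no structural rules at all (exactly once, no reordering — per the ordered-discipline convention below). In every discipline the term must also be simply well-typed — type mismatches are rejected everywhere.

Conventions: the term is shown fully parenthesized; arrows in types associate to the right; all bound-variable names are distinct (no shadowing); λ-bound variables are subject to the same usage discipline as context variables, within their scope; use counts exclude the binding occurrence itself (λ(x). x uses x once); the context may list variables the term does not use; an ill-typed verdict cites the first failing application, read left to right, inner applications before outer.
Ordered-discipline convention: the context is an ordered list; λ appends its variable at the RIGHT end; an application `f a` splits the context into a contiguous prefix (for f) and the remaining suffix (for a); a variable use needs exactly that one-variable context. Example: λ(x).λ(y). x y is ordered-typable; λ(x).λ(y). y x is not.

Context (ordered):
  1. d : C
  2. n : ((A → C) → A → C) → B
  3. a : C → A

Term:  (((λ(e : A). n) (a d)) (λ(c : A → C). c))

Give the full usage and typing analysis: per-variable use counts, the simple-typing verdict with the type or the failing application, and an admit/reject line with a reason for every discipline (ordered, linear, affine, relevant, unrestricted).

usage: d: 1×, n: 1×, a: 1×, e [bound]: 0×, c [bound]: 1×
order of uses: n, a, d, c
typing: the term checks, with type B
ordered ✗ (e never used (weakening))
linear ✗ (e never used (weakening))
affine ✓ (at most one use each (d, n, a, e, c))
relevant ✗ (e never used (weakening))
unrestricted ✓ (simply typable at B; W, C, E all held)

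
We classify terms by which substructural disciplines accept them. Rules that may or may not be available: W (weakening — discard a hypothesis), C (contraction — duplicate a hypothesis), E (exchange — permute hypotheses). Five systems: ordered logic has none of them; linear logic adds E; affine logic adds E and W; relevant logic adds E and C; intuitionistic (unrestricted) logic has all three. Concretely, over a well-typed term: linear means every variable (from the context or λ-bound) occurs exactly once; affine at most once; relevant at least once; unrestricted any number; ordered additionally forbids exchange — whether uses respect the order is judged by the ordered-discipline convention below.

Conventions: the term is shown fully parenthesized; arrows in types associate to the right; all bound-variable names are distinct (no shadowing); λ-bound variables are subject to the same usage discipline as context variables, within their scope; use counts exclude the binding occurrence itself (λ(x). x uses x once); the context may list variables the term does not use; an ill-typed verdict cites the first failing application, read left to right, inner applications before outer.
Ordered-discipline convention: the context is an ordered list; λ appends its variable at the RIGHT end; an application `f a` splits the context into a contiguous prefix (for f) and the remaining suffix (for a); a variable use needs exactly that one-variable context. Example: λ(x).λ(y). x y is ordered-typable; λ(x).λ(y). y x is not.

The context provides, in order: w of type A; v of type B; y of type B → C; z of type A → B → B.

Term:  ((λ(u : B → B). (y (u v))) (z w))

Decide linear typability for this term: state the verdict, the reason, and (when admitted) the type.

yes — single use per variable (w, v, y, z, u); term : C
usage: w: 1×, v: 1×, y: 1×, z: 1×, u (λ-bound): 1×
left-to-right use order: y, u, v, z, w
typing: well-typed at C
summary: ordered ✗ | linear ✓ | affine ✓ | relevant ✓ | unrestricted ✓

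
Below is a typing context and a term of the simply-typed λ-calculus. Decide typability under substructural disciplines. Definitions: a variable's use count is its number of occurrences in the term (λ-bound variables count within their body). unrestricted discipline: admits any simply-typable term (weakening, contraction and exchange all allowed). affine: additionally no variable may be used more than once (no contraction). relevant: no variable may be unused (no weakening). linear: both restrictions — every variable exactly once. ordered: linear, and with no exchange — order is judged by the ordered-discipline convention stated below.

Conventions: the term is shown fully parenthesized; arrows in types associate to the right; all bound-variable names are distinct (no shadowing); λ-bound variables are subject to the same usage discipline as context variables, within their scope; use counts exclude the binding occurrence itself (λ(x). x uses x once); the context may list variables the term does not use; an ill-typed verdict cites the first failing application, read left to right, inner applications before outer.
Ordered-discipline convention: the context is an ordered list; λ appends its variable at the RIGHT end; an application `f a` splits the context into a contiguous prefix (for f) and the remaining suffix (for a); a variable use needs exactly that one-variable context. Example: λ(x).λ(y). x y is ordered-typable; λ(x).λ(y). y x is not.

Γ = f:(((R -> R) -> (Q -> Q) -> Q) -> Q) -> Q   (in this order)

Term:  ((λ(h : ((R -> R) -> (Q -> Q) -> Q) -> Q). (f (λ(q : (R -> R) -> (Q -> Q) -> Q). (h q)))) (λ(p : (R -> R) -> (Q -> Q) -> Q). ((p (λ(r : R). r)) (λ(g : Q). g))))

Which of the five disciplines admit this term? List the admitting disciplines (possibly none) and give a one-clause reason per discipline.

admitting disciplines: ordered, linear, affine, relevant, unrestricted
use counts: f ×1; h [bound] ×1; q [bound] ×1; p [bound] ×1; r [bound] ×1; g [bound] ×1
uses in reading order: f, h, q, p, r, g
typing: ✓ — Q
ordered: ✓ — f, h, q, p, r, g: once each, no exchange needed
linear: ✓ — f, h, q, p, r, g: one use apiece
affine: ✓ — no duplicate uses among f, h, q, p, r, g
relevant: ✓ — at least one use each (f, h, q, p, r, g)
unrestricted: ✓ — well-typed at Q; no restrictions here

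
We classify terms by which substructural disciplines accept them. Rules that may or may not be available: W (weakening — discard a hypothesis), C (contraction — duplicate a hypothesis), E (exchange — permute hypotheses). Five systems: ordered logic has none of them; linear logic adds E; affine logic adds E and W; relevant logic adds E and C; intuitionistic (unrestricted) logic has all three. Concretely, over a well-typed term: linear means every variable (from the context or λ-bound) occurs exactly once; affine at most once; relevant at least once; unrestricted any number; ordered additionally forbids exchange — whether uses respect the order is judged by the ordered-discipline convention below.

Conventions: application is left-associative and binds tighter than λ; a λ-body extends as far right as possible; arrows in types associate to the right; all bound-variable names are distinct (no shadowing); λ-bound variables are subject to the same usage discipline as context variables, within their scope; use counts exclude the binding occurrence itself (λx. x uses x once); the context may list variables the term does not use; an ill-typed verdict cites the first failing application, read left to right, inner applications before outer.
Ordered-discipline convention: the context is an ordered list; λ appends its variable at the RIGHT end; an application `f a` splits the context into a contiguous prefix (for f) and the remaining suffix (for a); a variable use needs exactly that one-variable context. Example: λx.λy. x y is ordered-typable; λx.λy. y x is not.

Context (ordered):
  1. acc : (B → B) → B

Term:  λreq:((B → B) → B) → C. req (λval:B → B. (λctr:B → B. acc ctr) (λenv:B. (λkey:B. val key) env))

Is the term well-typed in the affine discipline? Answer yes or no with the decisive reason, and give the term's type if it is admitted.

yes — at most one use each (acc, req, val, ctr, env, key); term : (((B → B) → B) → C) → C
use counts: acc: 1, req (bound): 1, val (bound): 1, ctr (bound): 1, env (bound): 1, key (bound): 1
order of uses: req, acc, ctr, val, key, env
typing: ✓ — (((B → B) → B) → C) → C
summary: ordered ✗ · linear ✓ · affine ✓ · relevant ✓ · unrestricted ✓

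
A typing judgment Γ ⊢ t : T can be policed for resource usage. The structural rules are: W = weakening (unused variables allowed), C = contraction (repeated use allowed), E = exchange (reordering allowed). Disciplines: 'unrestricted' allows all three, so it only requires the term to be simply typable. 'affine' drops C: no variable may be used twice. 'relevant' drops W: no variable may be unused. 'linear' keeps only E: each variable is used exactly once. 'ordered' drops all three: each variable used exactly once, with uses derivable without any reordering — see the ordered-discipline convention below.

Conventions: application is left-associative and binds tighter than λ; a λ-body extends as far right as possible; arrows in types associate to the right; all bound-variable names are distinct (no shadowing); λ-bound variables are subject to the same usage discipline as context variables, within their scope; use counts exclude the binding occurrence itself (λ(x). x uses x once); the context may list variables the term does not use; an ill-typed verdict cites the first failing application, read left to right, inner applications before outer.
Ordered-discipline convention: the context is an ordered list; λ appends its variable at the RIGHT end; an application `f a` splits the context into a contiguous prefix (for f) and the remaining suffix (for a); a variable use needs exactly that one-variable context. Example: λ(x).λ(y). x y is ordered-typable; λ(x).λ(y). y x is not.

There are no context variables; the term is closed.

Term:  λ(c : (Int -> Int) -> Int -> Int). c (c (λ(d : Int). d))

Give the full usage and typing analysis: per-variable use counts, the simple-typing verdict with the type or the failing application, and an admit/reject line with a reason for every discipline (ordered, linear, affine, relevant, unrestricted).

variable uses: c [bound] ×2; d [bound] ×1
left-to-right use order: c, c, d
typing: well-typed at ((Int -> Int) -> Int -> Int) -> Int -> Int
ordered ✗ (c ×2 used more than once (contraction))
linear ✗ (c ×2 used more than once (contraction))
affine ✗ (c ×2 used more than once (contraction))
relevant ✓ (c, d: all used, weakening unneeded)
unrestricted ✓ (typability at ((Int -> Int) -> Int -> Int) -> Int -> Int is all that's needed)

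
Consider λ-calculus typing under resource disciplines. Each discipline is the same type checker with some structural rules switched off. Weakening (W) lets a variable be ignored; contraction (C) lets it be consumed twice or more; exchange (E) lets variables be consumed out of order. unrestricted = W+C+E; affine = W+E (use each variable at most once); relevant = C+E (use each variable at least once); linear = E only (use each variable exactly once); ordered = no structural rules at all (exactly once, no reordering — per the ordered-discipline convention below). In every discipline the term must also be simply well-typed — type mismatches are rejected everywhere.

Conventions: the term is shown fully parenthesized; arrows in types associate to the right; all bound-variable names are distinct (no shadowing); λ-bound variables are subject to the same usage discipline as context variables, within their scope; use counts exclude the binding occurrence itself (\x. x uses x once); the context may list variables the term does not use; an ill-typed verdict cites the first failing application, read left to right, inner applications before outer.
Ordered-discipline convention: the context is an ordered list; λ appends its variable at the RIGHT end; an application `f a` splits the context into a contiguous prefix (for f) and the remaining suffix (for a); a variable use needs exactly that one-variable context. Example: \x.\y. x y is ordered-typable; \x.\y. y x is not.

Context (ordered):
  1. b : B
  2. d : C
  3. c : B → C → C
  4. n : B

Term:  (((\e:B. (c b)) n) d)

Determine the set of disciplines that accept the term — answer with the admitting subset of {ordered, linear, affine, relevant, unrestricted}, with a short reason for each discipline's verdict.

accepted by: affine, unrestricted
counts: b: 1×; d: 1×; c: 1×; n: 1×; e (bound): 0×
order of uses: c, b, n, d
typing: well-typed at C
ordered ✗ (needs weakening: e unused)
linear ✗ (needs weakening: e unused)
affine ✓ (b, d, c, n, e: no repeats, contraction unneeded)
relevant ✗ (needs weakening: e unused)
unrestricted ✓ (typability at C is all that's needed)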